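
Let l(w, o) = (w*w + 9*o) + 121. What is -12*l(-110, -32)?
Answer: -143196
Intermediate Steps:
l(w, o) = 121 + w² + 9*o (l(w, o) = (w² + 9*o) + 121 = 121 + w² + 9*o)
-12*l(-110, -32) = -12*(121 + (-110)² + 9*(-32)) = -12*(121 + 12100 - 288) = -12*11933 = -143196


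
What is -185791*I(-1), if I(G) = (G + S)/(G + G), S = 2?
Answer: 185791/2 ≈ 92896.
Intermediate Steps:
I(G) = (2 + G)/(2*G) (I(G) = (G + 2)/(G + G) = (2 + G)/((2*G)) = (2 + G)*(1/(2*G)) = (2 + G)/(2*G))
-185791*I(-1) = -185791*(2 - 1)/(2*(-1)) = -185791*(-1)/2 = -185791*(-1/2) = 185791/2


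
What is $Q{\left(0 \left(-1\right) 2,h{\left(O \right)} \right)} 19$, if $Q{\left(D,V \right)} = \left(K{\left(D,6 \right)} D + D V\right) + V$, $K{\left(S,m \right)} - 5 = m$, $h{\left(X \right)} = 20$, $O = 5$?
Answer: $380$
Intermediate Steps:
$K{\left(S,m \right)} = 5 + m$
$Q{\left(D,V \right)} = V + 11 D + D V$ ($Q{\left(D,V \right)} = \left(\left(5 + 6\right) D + D V\right) + V = \left(11 D + D V\right) + V = V + 11 D + D V$)
$Q{\left(0 \left(-1\right) 2,h{\left(O \right)} \right)} 19 = \left(20 + 11 \cdot 0 \left(-1\right) 2 + 0 \left(-1\right) 2 \cdot 20\right) 19 = \left(20 + 11 \cdot 0 \cdot 2 + 0 \cdot 2 \cdot 20\right) 19 = \left(20 + 11 \cdot 0 + 0 \cdot 20\right) 19 = \left(20 + 0 + 0\right) 19 = 20 \cdot 19 = 380$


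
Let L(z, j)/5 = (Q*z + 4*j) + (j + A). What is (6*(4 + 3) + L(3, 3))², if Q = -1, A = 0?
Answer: 10404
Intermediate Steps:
L(z, j) = -5*z + 25*j (L(z, j) = 5*((-z + 4*j) + (j + 0)) = 5*((-z + 4*j) + j) = 5*(-z + 5*j) = -5*z + 25*j)
(6*(4 + 3) + L(3, 3))² = (6*(4 + 3) + (-5*3 + 25*3))² = (6*7 + (-15 + 75))² = (42 + 60)² = 102² = 10404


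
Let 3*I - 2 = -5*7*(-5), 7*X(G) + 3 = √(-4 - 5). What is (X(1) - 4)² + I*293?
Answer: 121145/7 - 186*I/49 ≈ 17306.0 - 3.7959*I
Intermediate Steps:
X(G) = -3/7 + 3*I/7 (X(G) = -3/7 + √(-4 - 5)/7 = -3/7 + √(-9)/7 = -3/7 + (3*I)/7 = -3/7 + 3*I/7)
I = 59 (I = ⅔ + (-5*7*(-5))/3 = ⅔ + (-35*(-5))/3 = ⅔ + (⅓)*175 = ⅔ + 175/3 = 59)
(X(1) - 4)² + I*293 = ((-3/7 + 3*I/7) - 4)² + 59*293 = (-31/7 + 3*I/7)² + 17287 = 17287 + (-31/7 + 3*I/7)²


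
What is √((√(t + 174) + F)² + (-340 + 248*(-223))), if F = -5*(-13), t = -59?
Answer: √(-55644 + (65 + √115)²) ≈ 223.41*I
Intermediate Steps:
F = 65
√((√(t + 174) + F)² + (-340 + 248*(-223))) = √((√(-59 + 174) + 65)² + (-340 + 248*(-223))) = √((√115 + 65)² + (-340 - 55304)) = √((65 + √115)² - 55644) = √(-55644 + (65 + √115)²)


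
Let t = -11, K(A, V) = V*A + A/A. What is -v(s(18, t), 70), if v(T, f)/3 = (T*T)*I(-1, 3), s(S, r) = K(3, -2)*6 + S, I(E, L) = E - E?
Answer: 0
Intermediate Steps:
I(E, L) = 0
K(A, V) = 1 + A*V (K(A, V) = A*V + 1 = 1 + A*V)
s(S, r) = -30 + S (s(S, r) = (1 + 3*(-2))*6 + S = (1 - 6)*6 + S = -5*6 + S = -30 + S)
v(T, f) = 0 (v(T, f) = 3*((T*T)*0) = 3*(T²*0) = 3*0 = 0)
-v(s(18, t), 70) = -1*0 = 0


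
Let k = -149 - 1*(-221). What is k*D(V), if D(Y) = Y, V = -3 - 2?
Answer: -360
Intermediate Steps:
k = 72 (k = -149 + 221 = 72)
V = -5
k*D(V) = 72*(-5) = -360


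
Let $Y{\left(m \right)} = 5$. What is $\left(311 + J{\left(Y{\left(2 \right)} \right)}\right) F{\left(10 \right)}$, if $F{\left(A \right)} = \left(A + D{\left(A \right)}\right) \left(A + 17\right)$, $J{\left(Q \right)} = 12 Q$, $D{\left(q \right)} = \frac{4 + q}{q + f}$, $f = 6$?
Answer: $\frac{871479}{8} \approx 1.0893 \cdot 10^{5}$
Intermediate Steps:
$D{\left(q \right)} = \frac{4 + q}{6 + q}$ ($D{\left(q \right)} = \frac{4 + q}{q + 6} = \frac{4 + q}{6 + q}$)
$F{\left(A \right)} = \left(17 + A\right) \left(A + \frac{4 + A}{6 + A}\right)$ ($F{\left(A \right)} = \left(A + \frac{4 + A}{6 + A}\right) \left(A + 17\right) = \left(A + \frac{4 + A}{6 + A}\right) \left(17 + A\right) = \left(17 + A\right) \left(A + \frac{4 + A}{6 + A}\right)$)
$\left(311 + J{\left(Y{\left(2 \right)} \right)}\right) F{\left(10 \right)} = \left(311 + 12 \cdot 5\right) \frac{68 + 10^{3} + 24 \cdot 10^{2} + 123 \cdot 10}{6 + 10} = \left(311 + 60\right) \frac{68 + 1000 + 24 \cdot 100 + 1230}{16} = 371 \frac{68 + 1000 + 2400 + 1230}{16} = 371 \cdot \frac{1}{16} \cdot 4698 = 371 \cdot \frac{2349}{8} = \frac{871479}{8}$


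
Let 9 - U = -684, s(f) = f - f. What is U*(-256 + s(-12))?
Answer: -177408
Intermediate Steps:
s(f) = 0
U = 693 (U = 9 - 1*(-684) = 9 + 684 = 693)
U*(-256 + s(-12)) = 693*(-256 + 0) = 693*(-256) = -177408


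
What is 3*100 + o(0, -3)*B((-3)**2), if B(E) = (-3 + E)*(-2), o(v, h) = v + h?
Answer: 336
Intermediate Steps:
o(v, h) = h + v
B(E) = 6 - 2*E
3*100 + o(0, -3)*B((-3)**2) = 3*100 + (-3 + 0)*(6 - 2*(-3)**2) = 300 - 3*(6 - 2*9) = 300 - 3*(6 - 18) = 300 - 3*(-12) = 300 + 36 = 336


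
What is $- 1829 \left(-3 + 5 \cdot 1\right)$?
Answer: $-3658$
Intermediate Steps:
$- 1829 \left(-3 + 5 \cdot 1\right) = - 1829 \left(-3 + 5\right) = \left(-1829\right) 2 = -3658$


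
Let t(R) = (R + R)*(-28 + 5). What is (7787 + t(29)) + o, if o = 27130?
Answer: 33583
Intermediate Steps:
t(R) = -46*R (t(R) = (2*R)*(-23) = -46*R)
(7787 + t(29)) + o = (7787 - 46*29) + 27130 = (7787 - 1334) + 27130 = 6453 + 27130 = 33583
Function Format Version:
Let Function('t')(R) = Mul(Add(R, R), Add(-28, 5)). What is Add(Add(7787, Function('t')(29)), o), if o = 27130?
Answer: 33583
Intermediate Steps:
Function('t')(R) = Mul(-46, R) (Function('t')(R) = Mul(Mul(2, R), -23) = Mul(-46, R))
Add(Add(7787, Function('t')(29)), o) = Add(Add(7787, Mul(-46, 29)), 27130) = Add(Add(7787, -1334), 27130) = Add(6453, 27130) = 33583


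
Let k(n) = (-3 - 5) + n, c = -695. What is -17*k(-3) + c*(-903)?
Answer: 627772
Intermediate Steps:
k(n) = -8 + n
-17*k(-3) + c*(-903) = -17*(-8 - 3) - 695*(-903) = -17*(-11) + 627585 = 187 + 627585 = 627772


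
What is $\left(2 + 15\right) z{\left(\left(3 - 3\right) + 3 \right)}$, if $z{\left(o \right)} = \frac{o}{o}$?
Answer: $17$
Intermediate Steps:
$z{\left(o \right)} = 1$
$\left(2 + 15\right) z{\left(\left(3 - 3\right) + 3 \right)} = \left(2 + 15\right) 1 = 17 \cdot 1 = 17$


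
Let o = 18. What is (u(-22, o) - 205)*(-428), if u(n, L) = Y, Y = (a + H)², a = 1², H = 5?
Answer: 72332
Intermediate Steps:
a = 1
Y = 36 (Y = (1 + 5)² = 6² = 36)
u(n, L) = 36
(u(-22, o) - 205)*(-428) = (36 - 205)*(-428) = -169*(-428) = 72332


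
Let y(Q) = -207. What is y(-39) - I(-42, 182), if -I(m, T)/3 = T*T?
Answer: 99165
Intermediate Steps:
I(m, T) = -3*T² (I(m, T) = -3*T*T = -3*T²)
y(-39) - I(-42, 182) = -207 - (-3)*182² = -207 - (-3)*33124 = -207 - 1*(-99372) = -207 + 99372 = 99165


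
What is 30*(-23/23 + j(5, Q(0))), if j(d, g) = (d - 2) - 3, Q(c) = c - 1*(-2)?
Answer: -30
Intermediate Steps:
Q(c) = 2 + c (Q(c) = c + 2 = 2 + c)
j(d, g) = -5 + d (j(d, g) = (-2 + d) - 3 = -5 + d)
30*(-23/23 + j(5, Q(0))) = 30*(-23/23 + (-5 + 5)) = 30*(-23*1/23 + 0) = 30*(-1 + 0) = 30*(-1) = -30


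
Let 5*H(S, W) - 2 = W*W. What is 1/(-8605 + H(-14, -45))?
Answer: -5/40998 ≈ -0.00012196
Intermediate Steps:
H(S, W) = 2/5 + W**2/5 (H(S, W) = 2/5 + (W*W)/5 = 2/5 + W**2/5)
1/(-8605 + H(-14, -45)) = 1/(-8605 + (2/5 + (1/5)*(-45)**2)) = 1/(-8605 + (2/5 + (1/5)*2025)) = 1/(-8605 + (2/5 + 405)) = 1/(-8605 + 2027/5) = 1/(-40998/5) = -5/40998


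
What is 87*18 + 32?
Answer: 1598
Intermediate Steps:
87*18 + 32 = 1566 + 32 = 1598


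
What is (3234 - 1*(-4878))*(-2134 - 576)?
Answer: -21983520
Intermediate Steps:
(3234 - 1*(-4878))*(-2134 - 576) = (3234 + 4878)*(-2710) = 8112*(-2710) = -21983520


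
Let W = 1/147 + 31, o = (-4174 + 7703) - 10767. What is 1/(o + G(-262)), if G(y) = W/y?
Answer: -19257/139384445 ≈ -0.00013816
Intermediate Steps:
o = -7238 (o = 3529 - 10767 = -7238)
W = 4558/147 (W = 1/147 + 31 = 4558/147 ≈ 31.007)
G(y) = 4558/(147*y)
1/(o + G(-262)) = 1/(-7238 + (4558/147)/(-262)) = 1/(-7238 + (4558/147)*(-1/262)) = 1/(-7238 - 2279/19257) = 1/(-139384445/19257) = -19257/139384445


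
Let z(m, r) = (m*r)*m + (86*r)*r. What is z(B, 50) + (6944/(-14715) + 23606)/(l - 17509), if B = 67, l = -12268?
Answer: 192552824139404/438168555 ≈ 4.3945e+5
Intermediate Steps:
z(m, r) = 86*r² + r*m² (z(m, r) = r*m² + 86*r² = 86*r² + r*m²)
z(B, 50) + (6944/(-14715) + 23606)/(l - 17509) = 50*(67² + 86*50) + (6944/(-14715) + 23606)/(-12268 - 17509) = 50*(4489 + 4300) + (6944*(-1/14715) + 23606)/(-29777) = 50*8789 + (-6944/14715 + 23606)*(-1/29777) = 439450 + (347355346/14715)*(-1/29777) = 439450 - 347355346/438168555 = 192552824139404/438168555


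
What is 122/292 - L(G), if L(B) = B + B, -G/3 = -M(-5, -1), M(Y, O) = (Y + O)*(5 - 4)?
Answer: 5317/146 ≈ 36.418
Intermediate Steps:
M(Y, O) = O + Y (M(Y, O) = (O + Y)*1 = O + Y)
G = -18 (G = -(-3)*(-1 - 5) = -(-3)*(-6) = -3*6 = -18)
L(B) = 2*B
122/292 - L(G) = 122/292 - 2*(-18) = 122*(1/292) - 1*(-36) = 61/146 + 36 = 5317/146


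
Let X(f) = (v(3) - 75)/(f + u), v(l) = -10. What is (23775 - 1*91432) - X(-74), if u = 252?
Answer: -12042861/178 ≈ -67657.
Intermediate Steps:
X(f) = -85/(252 + f) (X(f) = (-10 - 75)/(f + 252) = -85/(252 + f))
(23775 - 1*91432) - X(-74) = (23775 - 1*91432) - (-85)/(252 - 74) = (23775 - 91432) - (-85)/178 = -67657 - (-85)/178 = -67657 - 1*(-85/178) = -67657 + 85/178 = -12042861/178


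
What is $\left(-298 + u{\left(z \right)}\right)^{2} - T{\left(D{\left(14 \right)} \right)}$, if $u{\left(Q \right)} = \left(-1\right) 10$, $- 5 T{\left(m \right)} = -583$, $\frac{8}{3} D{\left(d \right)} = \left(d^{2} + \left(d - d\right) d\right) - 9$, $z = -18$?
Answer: $\frac{473737}{5} \approx 94747.0$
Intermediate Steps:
$D{\left(d \right)} = - \frac{27}{8} + \frac{3 d^{2}}{8}$ ($D{\left(d \right)} = \frac{3 \left(\left(d^{2} + \left(d - d\right) d\right) - 9\right)}{8} = \frac{3 \left(\left(d^{2} + 0 d\right) - 9\right)}{8} = \frac{3 \left(\left(d^{2} + 0\right) - 9\right)}{8} = \frac{3 \left(d^{2} - 9\right)}{8} = \frac{3 \left(-9 + d^{2}\right)}{8} = - \frac{27}{8} + \frac{3 d^{2}}{8}$)
$T{\left(m \right)} = \frac{583}{5}$ ($T{\left(m \right)} = \left(- \frac{1}{5}\right) \left(-583\right) = \frac{583}{5}$)
$u{\left(Q \right)} = -10$
$\left(-298 + u{\left(z \right)}\right)^{2} - T{\left(D{\left(14 \right)} \right)} = \left(-298 - 10\right)^{2} - \frac{583}{5} = \left(-308\right)^{2} - \frac{583}{5} = 94864 - \frac{583}{5} = \frac{473737}{5}$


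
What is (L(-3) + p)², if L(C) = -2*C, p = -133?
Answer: 16129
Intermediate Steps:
(L(-3) + p)² = (-2*(-3) - 133)² = (6 - 133)² = (-127)² = 16129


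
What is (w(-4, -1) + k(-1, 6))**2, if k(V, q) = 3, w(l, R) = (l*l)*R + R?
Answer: 196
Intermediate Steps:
w(l, R) = R + R*l**2 (w(l, R) = l**2*R + R = R*l**2 + R = R + R*l**2)
(w(-4, -1) + k(-1, 6))**2 = (-(1 + (-4)**2) + 3)**2 = (-(1 + 16) + 3)**2 = (-1*17 + 3)**2 = (-17 + 3)**2 = (-14)**2 = 196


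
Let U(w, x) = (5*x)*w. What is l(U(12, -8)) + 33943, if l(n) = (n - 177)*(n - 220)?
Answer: 493843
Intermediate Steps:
U(w, x) = 5*w*x
l(n) = (-220 + n)*(-177 + n) (l(n) = (-177 + n)*(-220 + n) = (-220 + n)*(-177 + n))
l(U(12, -8)) + 33943 = (38940 + (5*12*(-8))² - 1985*12*(-8)) + 33943 = (38940 + (-480)² - 397*(-480)) + 33943 = (38940 + 230400 + 190560) + 33943 = 459900 + 33943 = 493843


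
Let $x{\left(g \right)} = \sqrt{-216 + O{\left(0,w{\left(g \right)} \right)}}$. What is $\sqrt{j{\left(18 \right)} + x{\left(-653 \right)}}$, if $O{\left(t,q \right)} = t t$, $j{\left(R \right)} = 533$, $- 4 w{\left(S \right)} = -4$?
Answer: $\sqrt{533 + 6 i \sqrt{6}} \approx 23.089 + 0.3183 i$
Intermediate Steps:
$w{\left(S \right)} = 1$ ($w{\left(S \right)} = \left(- \frac{1}{4}\right) \left(-4\right) = 1$)
$O{\left(t,q \right)} = t^{2}$
$x{\left(g \right)} = 6 i \sqrt{6}$ ($x{\left(g \right)} = \sqrt{-216 + 0^{2}} = \sqrt{-216 + 0} = \sqrt{-216} = 6 i \sqrt{6}$)
$\sqrt{j{\left(18 \right)} + x{\left(-653 \right)}} = \sqrt{533 + 6 i \sqrt{6}}$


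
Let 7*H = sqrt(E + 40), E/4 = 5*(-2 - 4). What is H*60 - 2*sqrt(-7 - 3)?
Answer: I*(-2*sqrt(10) + 240*sqrt(5)/7) ≈ 70.341*I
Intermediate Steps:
E = -120 (E = 4*(5*(-2 - 4)) = 4*(5*(-6)) = 4*(-30) = -120)
H = 4*I*sqrt(5)/7 (H = sqrt(-120 + 40)/7 = sqrt(-80)/7 = (4*I*sqrt(5))/7 = 4*I*sqrt(5)/7 ≈ 1.2778*I)
H*60 - 2*sqrt(-7 - 3) = (4*I*sqrt(5)/7)*60 - 2*sqrt(-7 - 3) = 240*I*sqrt(5)/7 - 2*I*sqrt(10) = -2*I*sqrt(10) + 240*I*sqrt(5)/7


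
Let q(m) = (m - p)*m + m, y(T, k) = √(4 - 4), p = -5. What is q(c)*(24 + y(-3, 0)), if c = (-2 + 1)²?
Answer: 168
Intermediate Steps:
c = 1 (c = (-1)² = 1)
y(T, k) = 0 (y(T, k) = √0 = 0)
q(m) = m + m*(5 + m) (q(m) = (m - 1*(-5))*m + m = (m + 5)*m + m = (5 + m)*m + m = m*(5 + m) + m = m + m*(5 + m))
q(c)*(24 + y(-3, 0)) = (1*(6 + 1))*(24 + 0) = (1*7)*24 = 7*24 = 168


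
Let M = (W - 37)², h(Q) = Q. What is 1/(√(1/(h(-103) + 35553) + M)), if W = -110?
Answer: 5*√1086243374318/766039051 ≈ 0.0068027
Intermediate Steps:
M = 21609 (M = (-110 - 37)² = (-147)² = 21609)
1/(√(1/(h(-103) + 35553) + M)) = 1/(√(1/(-103 + 35553) + 21609)) = 1/(√(1/35450 + 21609)) = 1/(√(766039051/35450)) = 1/(√1086243374318/7090) = 5*√1086243374318/766039051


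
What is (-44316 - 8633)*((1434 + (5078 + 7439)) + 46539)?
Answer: -3202885010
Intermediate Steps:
(-44316 - 8633)*((1434 + (5078 + 7439)) + 46539) = -52949*((1434 + 12517) + 46539) = -52949*(13951 + 46539) = -52949*60490 = -3202885010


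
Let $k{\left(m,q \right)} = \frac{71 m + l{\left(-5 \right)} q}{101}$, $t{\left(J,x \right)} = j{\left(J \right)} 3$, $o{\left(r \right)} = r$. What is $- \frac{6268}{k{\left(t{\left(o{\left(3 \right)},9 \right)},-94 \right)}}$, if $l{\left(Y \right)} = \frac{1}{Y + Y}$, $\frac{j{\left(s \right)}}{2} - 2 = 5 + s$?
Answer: $- \frac{3165340}{21347} \approx -148.28$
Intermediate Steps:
$j{\left(s \right)} = 14 + 2 s$ ($j{\left(s \right)} = 4 + 2 \left(5 + s\right) = 4 + \left(10 + 2 s\right) = 14 + 2 s$)
$l{\left(Y \right)} = \frac{1}{2 Y}$
$t{\left(J,x \right)} = 42 + 6 J$ ($t{\left(J,x \right)} = \left(14 + 2 J\right) 3 = 42 + 6 J$)
$k{\left(m,q \right)} = - \frac{q}{1010} + \frac{71 m}{101}$ ($k{\left(m,q \right)} = \frac{71 m + \frac{1}{2 \left(-5\right)} q}{101} = \left(71 m + \frac{1}{2} \left(- \frac{1}{5}\right) q\right) \frac{1}{101} = \left(71 m - \frac{q}{10}\right) \frac{1}{101} = - \frac{q}{1010} + \frac{71 m}{101}$)
$- \frac{6268}{k{\left(t{\left(o{\left(3 \right)},9 \right)},-94 \right)}} = - \frac{6268}{\left(- \frac{1}{1010}\right) \left(-94\right) + \frac{71 \left(42 + 6 \cdot 3\right)}{101}} = - \frac{6268}{\frac{47}{505} + \frac{71 \left(42 + 18\right)}{101}} = - \frac{6268}{\frac{47}{505} + \frac{71}{101} \cdot 60} = - \frac{6268}{\frac{47}{505} + \frac{4260}{101}} = - \frac{6268}{\frac{21347}{505}} = \left(-6268\right) \frac{505}{21347} = - \frac{3165340}{21347}$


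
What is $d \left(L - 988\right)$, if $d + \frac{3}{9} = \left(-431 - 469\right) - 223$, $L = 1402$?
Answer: $-465060$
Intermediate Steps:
$d = - \frac{3370}{3}$ ($d = - \frac{1}{3} - 1123 = - \frac{3370}{3} \approx -1123.3$)
$d \left(L - 988\right) = - \frac{3370 \left(1402 - 988\right)}{3} = \left(- \frac{3370}{3}\right) 414 = -465060$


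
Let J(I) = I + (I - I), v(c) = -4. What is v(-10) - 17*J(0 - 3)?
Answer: 47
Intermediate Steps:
J(I) = I (J(I) = I + 0 = I)
v(-10) - 17*J(0 - 3) = -4 - 17*(0 - 3) = -4 - 17*(-3) = -4 + 51 = 47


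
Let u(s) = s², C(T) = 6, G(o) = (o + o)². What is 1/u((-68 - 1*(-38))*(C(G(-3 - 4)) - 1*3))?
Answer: 1/8100 ≈ 0.00012346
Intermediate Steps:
G(o) = 4*o² (G(o) = (2*o)² = 4*o²)
1/u((-68 - 1*(-38))*(C(G(-3 - 4)) - 1*3)) = 1/(((-68 - 1*(-38))*(6 - 1*3))²) = 1/(((-68 + 38)*(6 - 3))²) = 1/((-30*3)²) = 1/((-90)²) = 1/8100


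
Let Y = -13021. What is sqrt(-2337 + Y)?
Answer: I*sqrt(15358) ≈ 123.93*I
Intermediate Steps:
sqrt(-2337 + Y) = sqrt(-2337 - 13021) = sqrt(-15358) = I*sqrt(15358)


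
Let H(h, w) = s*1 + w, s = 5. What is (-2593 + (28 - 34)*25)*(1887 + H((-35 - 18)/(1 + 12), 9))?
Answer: -5214443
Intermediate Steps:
H(h, w) = 5 + w (H(h, w) = 5*1 + w = 5 + w)
(-2593 + (28 - 34)*25)*(1887 + H((-35 - 18)/(1 + 12), 9)) = (-2593 + (28 - 34)*25)*(1887 + (5 + 9)) = (-2593 - 6*25)*(1887 + 14) = (-2593 - 150)*1901 = -2743*1901 = -5214443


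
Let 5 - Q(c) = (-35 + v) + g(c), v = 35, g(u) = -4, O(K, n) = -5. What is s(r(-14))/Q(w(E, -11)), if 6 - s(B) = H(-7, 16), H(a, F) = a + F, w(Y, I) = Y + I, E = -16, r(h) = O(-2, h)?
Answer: -⅓ ≈ -0.33333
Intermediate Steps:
r(h) = -5
w(Y, I) = I + Y
H(a, F) = F + a
s(B) = -3 (s(B) = 6 - (16 - 7) = 6 - 1*9 = 6 - 9 = -3)
Q(c) = 9 (Q(c) = 5 - ((-35 + 35) - 4) = 5 - (0 - 4) = 5 - 1*(-4) = 5 + 4 = 9)
s(r(-14))/Q(w(E, -11)) = -3/9 = -3*⅑ = -⅓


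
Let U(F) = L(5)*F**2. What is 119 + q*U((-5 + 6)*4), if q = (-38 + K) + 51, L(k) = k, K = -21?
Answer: -521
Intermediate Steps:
q = -8 (q = (-38 - 21) + 51 = -59 + 51 = -8)
U(F) = 5*F**2
119 + q*U((-5 + 6)*4) = 119 - 40*((-5 + 6)*4)**2 = 119 - 40*(1*4)**2 = 119 - 40*4**2 = 119 - 40*16 = 119 - 8*80 = 119 - 640 = -521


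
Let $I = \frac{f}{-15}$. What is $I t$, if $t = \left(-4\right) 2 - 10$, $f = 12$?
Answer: $\frac{72}{5} \approx 14.4$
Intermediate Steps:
$t = -18$ ($t = -8 - 10 = -18$)
$I = - \frac{4}{5}$ ($I = \frac{12}{-15} = 12 \left(- \frac{1}{15}\right) = - \frac{4}{5} \approx -0.8$)
$I t = \left(- \frac{4}{5}\right) \left(-18\right) = \frac{72}{5}$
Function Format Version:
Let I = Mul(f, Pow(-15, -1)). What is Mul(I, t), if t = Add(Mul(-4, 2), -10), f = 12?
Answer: Rational(72, 5) ≈ 14.400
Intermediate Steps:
t = -18 (t = Add(-8, -10) = -18)
I = Rational(-4, 5) (I = Mul(12, Pow(-15, -1)) = Mul(12, Rational(-1, 15)) = Rational(-4, 5) ≈ -0.80000)
Mul(I, t) = Mul(Rational(-4, 5), -18) = Rational(72, 5)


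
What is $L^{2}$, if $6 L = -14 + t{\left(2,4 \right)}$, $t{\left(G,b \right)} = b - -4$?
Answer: $1$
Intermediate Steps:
$t{\left(G,b \right)} = 4 + b$ ($t{\left(G,b \right)} = b + 4 = 4 + b$)
$L = -1$ ($L = \frac{-14 + \left(4 + 4\right)}{6} = \frac{-14 + 8}{6} = \frac{1}{6} \left(-6\right) = -1$)
$L^{2} = \left(-1\right)^{2} = 1$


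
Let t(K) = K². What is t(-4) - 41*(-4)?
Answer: 180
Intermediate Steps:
t(-4) - 41*(-4) = (-4)² - 41*(-4) = 16 + 164 = 180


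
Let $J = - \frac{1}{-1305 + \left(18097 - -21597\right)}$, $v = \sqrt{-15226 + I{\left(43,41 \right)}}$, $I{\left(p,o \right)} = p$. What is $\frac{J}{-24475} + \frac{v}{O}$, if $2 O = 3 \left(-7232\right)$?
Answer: $\frac{1}{939570775} - \frac{i \sqrt{1687}}{3616} \approx 1.0643 \cdot 10^{-9} - 0.011359 i$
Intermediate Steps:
$O = -10848$ ($O = \frac{3 \left(-7232\right)}{2} = \frac{1}{2} \left(-21696\right) = -10848$)
$v = 3 i \sqrt{1687}$ ($v = \sqrt{-15226 + 43} = \sqrt{-15183} = 3 i \sqrt{1687} \approx 123.22 i$)
$J = - \frac{1}{38389}$ ($J = - \frac{1}{-1305 + \left(18097 + 21597\right)} = - \frac{1}{-1305 + 39694} = - \frac{1}{38389} \approx -2.6049 \cdot 10^{-5}$)
$\frac{J}{-24475} + \frac{v}{O} = - \frac{1}{38389 \left(-24475\right)} + \frac{3 i \sqrt{1687}}{-10848} = \left(- \frac{1}{38389}\right) \left(- \frac{1}{24475}\right) + 3 i \sqrt{1687} \left(- \frac{1}{10848}\right) = \frac{1}{939570775} - \frac{i \sqrt{1687}}{3616}$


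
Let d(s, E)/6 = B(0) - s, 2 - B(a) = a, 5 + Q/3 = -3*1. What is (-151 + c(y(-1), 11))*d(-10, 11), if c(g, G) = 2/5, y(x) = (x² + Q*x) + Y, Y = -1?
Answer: -54216/5 ≈ -10843.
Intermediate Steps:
Q = -24 (Q = -15 + 3*(-3*1) = -15 + 3*(-3) = -15 - 9 = -24)
B(a) = 2 - a
y(x) = -1 + x² - 24*x (y(x) = (x² - 24*x) - 1 = -1 + x² - 24*x)
d(s, E) = 12 - 6*s (d(s, E) = 6*((2 - 1*0) - s) = 6*((2 + 0) - s) = 6*(2 - s) = 12 - 6*s)
c(g, G) = ⅖ (c(g, G) = 2*(⅕) = ⅖)
(-151 + c(y(-1), 11))*d(-10, 11) = (-151 + ⅖)*(12 - 6*(-10)) = -753*(12 + 60)/5 = -753/5*72 = -54216/5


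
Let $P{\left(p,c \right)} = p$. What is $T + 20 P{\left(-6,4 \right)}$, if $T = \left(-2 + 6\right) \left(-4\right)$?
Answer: $-136$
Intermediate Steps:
$T = -16$ ($T = 4 \left(-4\right) = -16$)
$T + 20 P{\left(-6,4 \right)} = -16 + 20 \left(-6\right) = -16 - 120 = -136$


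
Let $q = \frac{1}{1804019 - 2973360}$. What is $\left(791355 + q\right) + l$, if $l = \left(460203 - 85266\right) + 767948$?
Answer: $\frac{2261786135839}{1169341} \approx 1.9342 \cdot 10^{6}$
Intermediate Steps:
$q = - \frac{1}{1169341}$ ($q = \frac{1}{-1169341} = - \frac{1}{1169341} \approx -8.5518 \cdot 10^{-7}$)
$l = 1142885$ ($l = 374937 + 767948 = 1142885$)
$\left(791355 + q\right) + l = \left(791355 - \frac{1}{1169341}\right) + 1142885 = \frac{925363847054}{1169341} + 1142885 = \frac{2261786135839}{1169341}$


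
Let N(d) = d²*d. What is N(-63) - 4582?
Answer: -254629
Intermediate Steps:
N(d) = d³
N(-63) - 4582 = (-63)³ - 4582 = -250047 - 4582 = -254629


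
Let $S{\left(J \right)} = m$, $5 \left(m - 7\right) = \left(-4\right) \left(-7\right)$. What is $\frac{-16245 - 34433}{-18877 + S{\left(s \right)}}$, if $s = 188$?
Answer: $\frac{126695}{47161} \approx 2.6864$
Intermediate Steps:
$m = \frac{63}{5}$ ($m = 7 + \frac{\left(-4\right) \left(-7\right)}{5} = 7 + \frac{1}{5} \cdot 28 = 7 + \frac{28}{5} = \frac{63}{5} \approx 12.6$)
$S{\left(J \right)} = \frac{63}{5}$
$\frac{-16245 - 34433}{-18877 + S{\left(s \right)}} = \frac{-16245 - 34433}{-18877 + \frac{63}{5}} = - \frac{50678}{- \frac{94322}{5}} = \left(-50678\right) \left(- \frac{5}{94322}\right) = \frac{126695}{47161}$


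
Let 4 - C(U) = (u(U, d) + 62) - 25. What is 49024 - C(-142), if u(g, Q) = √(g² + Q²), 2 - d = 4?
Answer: 49057 + 2*√5042 ≈ 49199.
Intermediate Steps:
d = -2 (d = 2 - 1*4 = 2 - 4 = -2)
u(g, Q) = √(Q² + g²)
C(U) = -33 - √(4 + U²) (C(U) = 4 - ((√((-2)² + U²) + 62) - 25) = 4 - ((√(4 + U²) + 62) - 25) = 4 - ((62 + √(4 + U²)) - 25) = 4 - (37 + √(4 + U²)) = 4 + (-37 - √(4 + U²)) = -33 - √(4 + U²))
49024 - C(-142) = 49024 - (-33 - √(4 + (-142)²)) = 49024 - (-33 - √(4 + 20164)) = 49024 - (-33 - √20168) = 49024 - (-33 - 2*√5042) = 49024 + (33 + 2*√5042) = 49057 + 2*√5042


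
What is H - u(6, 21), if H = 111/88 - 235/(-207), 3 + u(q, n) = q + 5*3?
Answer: -284231/18216 ≈ -15.603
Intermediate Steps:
u(q, n) = 12 + q (u(q, n) = -3 + (q + 5*3) = -3 + (q + 15) = -3 + (15 + q) = 12 + q)
H = 43657/18216 (H = 111*(1/88) - 235*(-1/207) = 111/88 + 235/207 = 43657/18216 ≈ 2.3966)
H - u(6, 21) = 43657/18216 - (12 + 6) = 43657/18216 - 1*18 = 43657/18216 - 18 = -284231/18216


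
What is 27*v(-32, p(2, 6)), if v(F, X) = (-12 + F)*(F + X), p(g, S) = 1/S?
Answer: 37818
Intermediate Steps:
27*v(-32, p(2, 6)) = 27*((-32)² - 12*(-32) - 12/6 - 32/6) = 27*(1024 + 384 - 12*⅙ - 32*⅙) = 27*(1024 + 384 - 2 - 16/3) = 27*(4202/3) = 37818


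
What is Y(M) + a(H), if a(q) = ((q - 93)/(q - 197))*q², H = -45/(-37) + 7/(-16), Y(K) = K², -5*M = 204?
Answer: 1694516944485187/1017773740800 ≈ 1664.9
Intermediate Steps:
M = -204/5 (M = -⅕*204 = -204/5 ≈ -40.800)
H = 461/592 (H = -45*(-1/37) + 7*(-1/16) = 45/37 - 7/16 = 461/592 ≈ 0.77872)
a(q) = q²*(-93 + q)/(-197 + q) (a(q) = ((-93 + q)/(-197 + q))*q² = q²*(-93 + q)/(-197 + q))
Y(M) + a(H) = (-204/5)² + (461/592)²*(-93 + 461/592)/(-197 + 461/592) = 41616/25 + (212521/350464)*(-54595/592)/(-116163/592) = 41616/25 + (212521/350464)*(-592/116163)*(-54595/592) = 41616/25 + 11602583995/40710949632 = 1694516944485187/1017773740800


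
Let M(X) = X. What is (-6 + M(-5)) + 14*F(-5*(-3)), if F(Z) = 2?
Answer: 17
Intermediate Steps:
(-6 + M(-5)) + 14*F(-5*(-3)) = (-6 - 5) + 14*2 = -11 + 28 = 17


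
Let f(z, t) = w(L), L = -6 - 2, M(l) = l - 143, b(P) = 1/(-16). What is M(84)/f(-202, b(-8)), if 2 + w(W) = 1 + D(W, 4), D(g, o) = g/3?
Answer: 177/11 ≈ 16.091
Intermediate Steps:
b(P) = -1/16
M(l) = -143 + l
D(g, o) = g/3 (D(g, o) = g*(⅓) = g/3)
L = -8
w(W) = -1 + W/3 (w(W) = -2 + (1 + W/3) = -1 + W/3)
f(z, t) = -11/3 (f(z, t) = -1 + (⅓)*(-8) = -1 - 8/3 = -11/3)
M(84)/f(-202, b(-8)) = (-143 + 84)/(-11/3) = -59*(-3/11) = 177/11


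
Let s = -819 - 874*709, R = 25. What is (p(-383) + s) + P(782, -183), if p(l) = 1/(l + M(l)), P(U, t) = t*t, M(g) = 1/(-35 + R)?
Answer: -2248781686/3831 ≈ -5.8700e+5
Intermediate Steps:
s = -620485 (s = -819 - 619666 = -620485)
M(g) = -⅒ (M(g) = 1/(-35 + 25) = 1/(-10) = -⅒)
P(U, t) = t²
p(l) = 1/(-⅒ + l) (p(l) = 1/(l - ⅒) = 1/(-⅒ + l))
(p(-383) + s) + P(782, -183) = (10/(-1 + 10*(-383)) - 620485) + (-183)² = (10/(-1 - 3830) - 620485) + 33489 = (10/(-3831) - 620485) + 33489 = (10*(-1/3831) - 620485) + 33489 = (-10/3831 - 620485) + 33489 = -2377078045/3831 + 33489 = -2248781686/3831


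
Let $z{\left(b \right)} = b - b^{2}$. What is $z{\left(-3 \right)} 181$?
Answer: $-2172$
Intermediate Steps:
$z{\left(-3 \right)} 181 = - 3 \left(1 - -3\right) 181 = - 3 \left(1 + 3\right) 181 = \left(-3\right) 4 \cdot 181 = \left(-12\right) 181 = -2172$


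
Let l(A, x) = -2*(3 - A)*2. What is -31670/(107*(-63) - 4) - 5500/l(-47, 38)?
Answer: 86863/2698 ≈ 32.195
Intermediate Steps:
l(A, x) = -12 + 4*A (l(A, x) = (-6 + 2*A)*2 = -12 + 4*A)
-31670/(107*(-63) - 4) - 5500/l(-47, 38) = -31670/(107*(-63) - 4) - 5500/(-12 + 4*(-47)) = -31670/(-6741 - 4) - 5500/(-12 - 188) = -31670/(-6745) - 5500/(-200) = -31670*(-1/6745) - 5500*(-1/200) = 6334/1349 + 55/2 = 86863/2698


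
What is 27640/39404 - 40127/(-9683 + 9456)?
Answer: 396859647/2236177 ≈ 177.47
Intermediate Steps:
27640/39404 - 40127/(-9683 + 9456) = 27640*(1/39404) - 40127/(-227) = 6910/9851 - 40127*(-1/227) = 6910/9851 + 40127/227 = 396859647/2236177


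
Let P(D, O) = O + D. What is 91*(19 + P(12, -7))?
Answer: 2184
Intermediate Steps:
P(D, O) = D + O
91*(19 + P(12, -7)) = 91*(19 + (12 - 7)) = 91*(19 + 5) = 91*24 = 2184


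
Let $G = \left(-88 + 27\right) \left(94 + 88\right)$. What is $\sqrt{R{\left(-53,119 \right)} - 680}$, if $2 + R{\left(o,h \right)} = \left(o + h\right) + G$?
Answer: $3 i \sqrt{1302} \approx 108.25 i$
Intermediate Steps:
$G = -11102$ ($G = \left(-61\right) 182 = -11102$)
$R{\left(o,h \right)} = -11104 + h + o$ ($R{\left(o,h \right)} = -2 - \left(11102 - h - o\right) = -2 + \left(-11102 + h + o\right) = -11104 + h + o$)
$\sqrt{R{\left(-53,119 \right)} - 680} = \sqrt{\left(-11104 + 119 - 53\right) - 680} = \sqrt{-11038 - 680} = \sqrt{-11718} = 3 i \sqrt{1302}$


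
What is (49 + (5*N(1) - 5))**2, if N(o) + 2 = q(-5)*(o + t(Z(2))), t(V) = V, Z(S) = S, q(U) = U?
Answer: 1681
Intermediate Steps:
N(o) = -12 - 5*o (N(o) = -2 - 5*(o + 2) = -2 - 5*(2 + o) = -2 + (-10 - 5*o) = -12 - 5*o)
(49 + (5*N(1) - 5))**2 = (49 + (5*(-12 - 5*1) - 5))**2 = (49 + (5*(-12 - 5) - 5))**2 = (49 + (5*(-17) - 5))**2 = (49 + (-85 - 5))**2 = (49 - 90)**2 = (-41)**2 = 1681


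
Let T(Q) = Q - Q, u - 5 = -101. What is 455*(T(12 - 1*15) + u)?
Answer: -43680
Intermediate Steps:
u = -96 (u = 5 - 101 = -96)
T(Q) = 0
455*(T(12 - 1*15) + u) = 455*(0 - 96) = 455*(-96) = -43680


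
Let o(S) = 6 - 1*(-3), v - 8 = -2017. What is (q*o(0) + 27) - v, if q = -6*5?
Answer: 1766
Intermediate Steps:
v = -2009 (v = 8 - 2017 = -2009)
o(S) = 9 (o(S) = 6 + 3 = 9)
q = -30
(q*o(0) + 27) - v = (-30*9 + 27) - 1*(-2009) = (-270 + 27) + 2009 = -243 + 2009 = 1766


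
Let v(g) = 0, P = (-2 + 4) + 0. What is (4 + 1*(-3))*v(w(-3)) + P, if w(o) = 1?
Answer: 2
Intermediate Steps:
P = 2 (P = 2 + 0 = 2)
(4 + 1*(-3))*v(w(-3)) + P = (4 + 1*(-3))*0 + 2 = (4 - 3)*0 + 2 = 1*0 + 2 = 0 + 2 = 2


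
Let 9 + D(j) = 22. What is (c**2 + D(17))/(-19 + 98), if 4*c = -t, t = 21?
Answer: 649/1264 ≈ 0.51345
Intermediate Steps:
D(j) = 13 (D(j) = -9 + 22 = 13)
c = -21/4 (c = (-1*21)/4 = (1/4)*(-21) = -21/4 ≈ -5.2500)
(c**2 + D(17))/(-19 + 98) = ((-21/4)**2 + 13)/(-19 + 98) = (441/16 + 13)/79 = (649/16)*(1/79) = 649/1264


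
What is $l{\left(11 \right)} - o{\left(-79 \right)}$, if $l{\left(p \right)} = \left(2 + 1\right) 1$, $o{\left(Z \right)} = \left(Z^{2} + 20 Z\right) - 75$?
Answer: $-4583$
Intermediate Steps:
$o{\left(Z \right)} = -75 + Z^{2} + 20 Z$ ($o{\left(Z \right)} = \left(Z^{2} + 20 Z\right) - 75 = -75 + Z^{2} + 20 Z$)
$l{\left(p \right)} = 3$ ($l{\left(p \right)} = 3 \cdot 1 = 3$)
$l{\left(11 \right)} - o{\left(-79 \right)} = 3 - \left(-75 + \left(-79\right)^{2} + 20 \left(-79\right)\right) = 3 - \left(-75 + 6241 - 1580\right) = 3 - 4586 = -4583$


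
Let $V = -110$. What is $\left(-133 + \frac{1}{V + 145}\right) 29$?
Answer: $- \frac{134966}{35} \approx -3856.2$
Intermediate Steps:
$\left(-133 + \frac{1}{V + 145}\right) 29 = \left(-133 + \frac{1}{-110 + 145}\right) 29 = \left(-133 + \frac{1}{35}\right) 29 = \left(- \frac{4654}{35}\right) 29 = - \frac{134966}{35}$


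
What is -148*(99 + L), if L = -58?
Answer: -6068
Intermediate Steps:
-148*(99 + L) = -148*(99 - 58) = -148*41 = -6068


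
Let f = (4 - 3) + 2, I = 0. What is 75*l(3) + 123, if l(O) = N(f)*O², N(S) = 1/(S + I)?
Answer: 348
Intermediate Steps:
f = 3 (f = 1 + 2 = 3)
N(S) = 1/S (N(S) = 1/(S + 0) = 1/S)
l(O) = O²/3
75*l(3) + 123 = 75*((⅓)*3²) + 123 = 75*((⅓)*9) + 123 = 75*3 + 123 = 225 + 123 = 348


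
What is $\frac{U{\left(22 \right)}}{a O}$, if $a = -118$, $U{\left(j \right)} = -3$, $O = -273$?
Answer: $- \frac{1}{10738} \approx -9.3127 \cdot 10^{-5}$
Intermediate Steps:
$\frac{U{\left(22 \right)}}{a O} = - \frac{3}{\left(-118\right) \left(-273\right)} = - \frac{3}{32214} = \left(-3\right) \frac{1}{32214} = - \frac{1}{10738}$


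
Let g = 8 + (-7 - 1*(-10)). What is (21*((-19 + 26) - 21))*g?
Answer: -3234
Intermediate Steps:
g = 11 (g = 8 + (-7 + 10) = 8 + 3 = 11)
(21*((-19 + 26) - 21))*g = (21*((-19 + 26) - 21))*11 = (21*(7 - 21))*11 = (21*(-14))*11 = -294*11 = -3234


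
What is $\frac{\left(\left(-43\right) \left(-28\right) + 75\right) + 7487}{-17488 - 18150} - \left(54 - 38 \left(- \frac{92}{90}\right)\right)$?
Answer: $- \frac{74645017}{801855} \approx -93.09$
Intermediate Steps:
$\frac{\left(\left(-43\right) \left(-28\right) + 75\right) + 7487}{-17488 - 18150} - \left(54 - 38 \left(- \frac{92}{90}\right)\right) = \frac{\left(1204 + 75\right) + 7487}{-35638} - \left(54 - 38 \left(\left(-92\right) \frac{1}{90}\right)\right) = \left(1279 + 7487\right) \left(- \frac{1}{35638}\right) - \left(54 - - \frac{1748}{45}\right) = 8766 \left(- \frac{1}{35638}\right) - \left(54 + \frac{1748}{45}\right) = - \frac{4383}{17819} - \frac{4178}{45} = - \frac{74645017}{801855}$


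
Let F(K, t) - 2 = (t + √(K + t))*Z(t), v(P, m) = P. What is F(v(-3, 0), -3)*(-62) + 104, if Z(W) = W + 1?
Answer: -392 + 124*I*√6 ≈ -392.0 + 303.74*I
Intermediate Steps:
Z(W) = 1 + W
F(K, t) = 2 + (1 + t)*(t + √(K + t)) (F(K, t) = 2 + (t + √(K + t))*(1 + t) = 2 + (1 + t)*(t + √(K + t)))
F(v(-3, 0), -3)*(-62) + 104 = (2 - 3*(1 - 3) + √(-3 - 3)*(1 - 3))*(-62) + 104 = (2 - 3*(-2) + √(-6)*(-2))*(-62) + 104 = (2 + 6 + (I*√6)*(-2))*(-62) + 104 = (2 + 6 - 2*I*√6)*(-62) + 104 = (8 - 2*I*√6)*(-62) + 104 = (-496 + 124*I*√6) + 104 = -392 + 124*I*√6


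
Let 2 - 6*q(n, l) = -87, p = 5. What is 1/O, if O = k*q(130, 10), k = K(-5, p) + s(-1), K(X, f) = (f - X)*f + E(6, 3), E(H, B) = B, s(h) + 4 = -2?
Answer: 6/4183 ≈ 0.0014344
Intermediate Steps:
s(h) = -6 (s(h) = -4 - 2 = -6)
q(n, l) = 89/6 (q(n, l) = ⅓ - ⅙*(-87) = ⅓ + 29/2 = 89/6)
K(X, f) = 3 + f*(f - X) (K(X, f) = (f - X)*f + 3 = f*(f - X) + 3 = 3 + f*(f - X))
k = 47 (k = (3 + 5² - 1*(-5)*5) - 6 = (3 + 25 + 25) - 6 = 53 - 6 = 47)
O = 4183/6 (O = 47*(89/6) = 4183/6 ≈ 697.17)
1/O = 1/(4183/6) = 6/4183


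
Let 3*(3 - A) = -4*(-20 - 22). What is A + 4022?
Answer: 3969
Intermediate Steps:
A = -53 (A = 3 - (-4)*(-20 - 22)/3 = 3 - (-4)*(-42)/3 = 3 - 1/3*168 = 3 - 56 = -53)
A + 4022 = -53 + 4022 = 3969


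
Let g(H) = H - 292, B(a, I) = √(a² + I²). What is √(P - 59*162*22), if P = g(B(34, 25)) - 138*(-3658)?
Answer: √(294236 + √1781) ≈ 542.47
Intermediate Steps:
B(a, I) = √(I² + a²)
g(H) = -292 + H
P = 504512 + √1781 (P = (-292 + √(25² + 34²)) - 138*(-3658) = (-292 + √(625 + 1156)) + 504804 = (-292 + √1781) + 504804 = 504512 + √1781 ≈ 5.0455e+5)
√(P - 59*162*22) = √((504512 + √1781) - 59*162*22) = √((504512 + √1781) - 9558*22) = √((504512 + √1781) - 210276) = √(294236 + √1781)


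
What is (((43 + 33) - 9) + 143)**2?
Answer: 44100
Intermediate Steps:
(((43 + 33) - 9) + 143)**2 = ((76 - 9) + 143)**2 = (67 + 143)**2 = 210**2 = 44100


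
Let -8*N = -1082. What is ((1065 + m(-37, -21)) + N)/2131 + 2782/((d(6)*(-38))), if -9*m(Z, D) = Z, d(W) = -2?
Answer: 54179761/1457604 ≈ 37.170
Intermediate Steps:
N = 541/4 (N = -⅛*(-1082) = 541/4 ≈ 135.25)
m(Z, D) = -Z/9
((1065 + m(-37, -21)) + N)/2131 + 2782/((d(6)*(-38))) = ((1065 - ⅑*(-37)) + 541/4)/2131 + 2782/((-2*(-38))) = ((1065 + 37/9) + 541/4)*(1/2131) + 2782/76 = (9622/9 + 541/4)*(1/2131) + 2782*(1/76) = (43357/36)*(1/2131) + 1391/38 = 43357/76716 + 1391/38 = 54179761/1457604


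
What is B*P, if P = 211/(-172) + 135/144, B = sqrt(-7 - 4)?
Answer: -199*I*sqrt(11)/688 ≈ -0.95931*I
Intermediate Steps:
B = I*sqrt(11) (B = sqrt(-11) = I*sqrt(11) ≈ 3.3166*I)
P = -199/688 (P = 211*(-1/172) + 135*(1/144) = -211/172 + 15/16 = -199/688 ≈ -0.28924)
B*P = (I*sqrt(11))*(-199/688) = -199*I*sqrt(11)/688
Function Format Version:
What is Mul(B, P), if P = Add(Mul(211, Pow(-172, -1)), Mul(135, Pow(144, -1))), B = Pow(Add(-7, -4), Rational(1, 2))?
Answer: Mul(Rational(-199, 688), I, Pow(11, Rational(1, 2))) ≈ Mul(-0.95931, I)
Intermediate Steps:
B = Mul(I, Pow(11, Rational(1, 2))) (B = Pow(-11, Rational(1, 2)) = Mul(I, Pow(11, Rational(1, 2))) ≈ Mul(3.3166, I))
P = Rational(-199, 688) (P = Add(Mul(211, Rational(-1, 172)), Mul(135, Rational(1, 144))) = Add(Rational(-211, 172), Rational(15, 16)) = Rational(-199, 688) ≈ -0.28924)
Mul(B, P) = Mul(Mul(I, Pow(11, Rational(1, 2))), Rational(-199, 688)) = Mul(Rational(-199, 688), I, Pow(11, Rational(1, 2)))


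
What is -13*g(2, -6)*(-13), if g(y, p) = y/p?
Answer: -169/3 ≈ -56.333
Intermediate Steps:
-13*g(2, -6)*(-13) = -26/(-6)*(-13) = -26*(-1)/6*(-13) = -13*(-⅓)*(-13) = (13/3)*(-13) = -169/3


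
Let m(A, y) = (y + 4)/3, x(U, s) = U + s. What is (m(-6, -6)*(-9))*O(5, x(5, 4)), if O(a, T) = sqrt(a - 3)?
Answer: 6*sqrt(2) ≈ 8.4853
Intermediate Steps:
m(A, y) = 4/3 + y/3 (m(A, y) = (4 + y)*(1/3) = 4/3 + y/3)
O(a, T) = sqrt(-3 + a)
(m(-6, -6)*(-9))*O(5, x(5, 4)) = ((4/3 + (1/3)*(-6))*(-9))*sqrt(-3 + 5) = ((4/3 - 2)*(-9))*sqrt(2) = (-2/3*(-9))*sqrt(2) = 6*sqrt(2)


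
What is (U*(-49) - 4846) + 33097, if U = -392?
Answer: 47459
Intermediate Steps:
(U*(-49) - 4846) + 33097 = (-392*(-49) - 4846) + 33097 = (19208 - 4846) + 33097 = 14362 + 33097 = 47459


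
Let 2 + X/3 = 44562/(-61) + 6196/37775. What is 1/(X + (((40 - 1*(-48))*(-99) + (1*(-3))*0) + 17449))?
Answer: 2304275/15069770243 ≈ 0.00015291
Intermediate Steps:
X = -5062680432/2304275 (X = -6 + 3*(44562/(-61) + 6196/37775) = -6 + 3*(44562*(-1/61) + 6196*(1/37775)) = -6 + 3*(-44562/61 + 6196/37775) = -6 + 3*(-1682951594/2304275) = -6 - 5048854782/2304275 = -5062680432/2304275 ≈ -2197.1)
1/(X + (((40 - 1*(-48))*(-99) + (1*(-3))*0) + 17449)) = 1/(-5062680432/2304275 + (((40 - 1*(-48))*(-99) + (1*(-3))*0) + 17449)) = 1/(-5062680432/2304275 + (((40 + 48)*(-99) - 3*0) + 17449)) = 1/(-5062680432/2304275 + ((88*(-99) + 0) + 17449)) = 1/(-5062680432/2304275 + ((-8712 + 0) + 17449)) = 1/(-5062680432/2304275 + (-8712 + 17449)) = 1/(-5062680432/2304275 + 8737) = 1/(15069770243/2304275) = 2304275/15069770243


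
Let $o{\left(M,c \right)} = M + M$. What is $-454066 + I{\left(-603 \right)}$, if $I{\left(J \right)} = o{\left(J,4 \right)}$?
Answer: $-455272$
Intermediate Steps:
$o{\left(M,c \right)} = 2 M$
$I{\left(J \right)} = 2 J$
$-454066 + I{\left(-603 \right)} = -454066 + 2 \left(-603\right) = -454066 - 1206 = -455272$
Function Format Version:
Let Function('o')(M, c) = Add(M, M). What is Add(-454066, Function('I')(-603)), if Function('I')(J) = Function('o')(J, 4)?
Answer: -455272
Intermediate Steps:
Function('o')(M, c) = Mul(2, M)
Function('I')(J) = Mul(2, J)
Add(-454066, Function('I')(-603)) = Add(-454066, Mul(2, -603)) = Add(-454066, -1206) = -455272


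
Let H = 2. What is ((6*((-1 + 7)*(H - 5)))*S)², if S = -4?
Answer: 186624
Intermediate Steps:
((6*((-1 + 7)*(H - 5)))*S)² = ((6*((-1 + 7)*(2 - 5)))*(-4))² = ((6*(6*(-3)))*(-4))² = ((6*(-18))*(-4))² = (-108*(-4))² = 432² = 186624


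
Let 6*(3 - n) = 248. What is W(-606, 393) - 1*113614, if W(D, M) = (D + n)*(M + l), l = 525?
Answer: -705112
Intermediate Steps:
n = -115/3 (n = 3 - 1/6*248 = 3 - 124/3 = -115/3 ≈ -38.333)
W(D, M) = (525 + M)*(-115/3 + D) (W(D, M) = (D - 115/3)*(M + 525) = (-115/3 + D)*(525 + M) = (525 + M)*(-115/3 + D))
W(-606, 393) - 1*113614 = (-20125 + 525*(-606) - 115/3*393 - 606*393) - 1*113614 = (-20125 - 318150 - 15065 - 238158) - 113614 = -591498 - 113614 = -705112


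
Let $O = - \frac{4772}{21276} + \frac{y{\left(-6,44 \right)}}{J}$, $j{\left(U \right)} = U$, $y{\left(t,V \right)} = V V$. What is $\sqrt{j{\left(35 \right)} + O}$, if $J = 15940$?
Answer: $\frac{2 \sqrt{435516166133790}}{7065405} \approx 5.9074$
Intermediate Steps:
$y{\left(t,V \right)} = V^{2}$
$O = - \frac{2179709}{21196215}$ ($O = - \frac{4772}{21276} + \frac{44^{2}}{15940} = \left(-4772\right) \frac{1}{21276} + 1936 \cdot \frac{1}{15940} = - \frac{1193}{5319} + \frac{484}{3985} = - \frac{2179709}{21196215} \approx -0.10283$)
$\sqrt{j{\left(35 \right)} + O} = \sqrt{35 - \frac{2179709}{21196215}} = \sqrt{\frac{739687816}{21196215}} = \frac{2 \sqrt{435516166133790}}{7065405}$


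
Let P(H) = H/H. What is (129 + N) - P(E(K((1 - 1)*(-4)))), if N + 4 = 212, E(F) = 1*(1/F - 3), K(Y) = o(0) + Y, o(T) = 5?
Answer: 336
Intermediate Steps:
K(Y) = 5 + Y
E(F) = -3 + 1/F (E(F) = 1*(1/F - 3) = 1*(-3 + 1/F) = -3 + 1/F)
N = 208 (N = -4 + 212 = 208)
P(H) = 1
(129 + N) - P(E(K((1 - 1)*(-4)))) = (129 + 208) - 1*1 = 337 - 1 = 336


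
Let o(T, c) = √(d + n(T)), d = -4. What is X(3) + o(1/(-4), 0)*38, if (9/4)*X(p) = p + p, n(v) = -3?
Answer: 8/3 + 38*I*√7 ≈ 2.6667 + 100.54*I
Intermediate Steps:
X(p) = 8*p/9 (X(p) = 4*(p + p)/9 = 4*(2*p)/9 = 8*p/9)
o(T, c) = I*√7 (o(T, c) = √(-4 - 3) = √(-7) = I*√7)
X(3) + o(1/(-4), 0)*38 = (8/9)*3 + (I*√7)*38 = 8/3 + 38*I*√7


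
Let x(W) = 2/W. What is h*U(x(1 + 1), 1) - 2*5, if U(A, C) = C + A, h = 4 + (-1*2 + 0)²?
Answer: 6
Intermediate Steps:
h = 8 (h = 4 + (-2 + 0)² = 4 + (-2)² = 4 + 4 = 8)
U(A, C) = A + C
h*U(x(1 + 1), 1) - 2*5 = 8*(2/(1 + 1) + 1) - 2*5 = 8*(2/2 + 1) - 10 = 8*(2*(½) + 1) - 10 = 8*(1 + 1) - 10 = 8*2 - 10 = 16 - 10 = 6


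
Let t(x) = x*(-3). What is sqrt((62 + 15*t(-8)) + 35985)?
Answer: 7*sqrt(743) ≈ 190.81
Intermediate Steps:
t(x) = -3*x
sqrt((62 + 15*t(-8)) + 35985) = sqrt((62 + 15*(-3*(-8))) + 35985) = sqrt((62 + 15*24) + 35985) = sqrt((62 + 360) + 35985) = sqrt(422 + 35985) = sqrt(36407) = 7*sqrt(743)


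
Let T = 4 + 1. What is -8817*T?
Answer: -44085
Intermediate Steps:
T = 5
-8817*T = -8817*5 = -44085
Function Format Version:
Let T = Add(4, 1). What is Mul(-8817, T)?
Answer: -44085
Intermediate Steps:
T = 5
Mul(-8817, T) = Mul(-8817, 5) = -44085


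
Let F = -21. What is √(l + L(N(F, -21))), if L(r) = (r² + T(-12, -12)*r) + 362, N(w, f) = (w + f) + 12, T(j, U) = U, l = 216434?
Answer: 2*√54514 ≈ 466.96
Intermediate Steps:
N(w, f) = 12 + f + w (N(w, f) = (f + w) + 12 = 12 + f + w)
L(r) = 362 + r² - 12*r (L(r) = (r² - 12*r) + 362 = 362 + r² - 12*r)
√(l + L(N(F, -21))) = √(216434 + (362 + (12 - 21 - 21)² - 12*(12 - 21 - 21))) = √(216434 + (362 + (-30)² - 12*(-30))) = √(216434 + (362 + 900 + 360)) = √(216434 + 1622) = √218056 = 2*√54514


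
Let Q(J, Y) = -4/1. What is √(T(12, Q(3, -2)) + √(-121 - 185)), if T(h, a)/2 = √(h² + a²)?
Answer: √(8*√10 + 3*I*√34) ≈ 5.2941 + 1.6521*I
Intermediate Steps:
Q(J, Y) = -4 (Q(J, Y) = -4*1 = -4)
T(h, a) = 2*√(a² + h²) (T(h, a) = 2*√(h² + a²) = 2*√(a² + h²))
√(T(12, Q(3, -2)) + √(-121 - 185)) = √(2*√((-4)² + 12²) + √(-121 - 185)) = √(2*√(16 + 144) + √(-306)) = √(2*√160 + 3*I*√34) = √(2*(4*√10) + 3*I*√34) = √(8*√10 + 3*I*√34)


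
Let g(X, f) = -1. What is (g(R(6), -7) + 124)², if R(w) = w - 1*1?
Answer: 15129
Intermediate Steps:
R(w) = -1 + w (R(w) = w - 1 = -1 + w)
(g(R(6), -7) + 124)² = (-1 + 124)² = 123² = 15129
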